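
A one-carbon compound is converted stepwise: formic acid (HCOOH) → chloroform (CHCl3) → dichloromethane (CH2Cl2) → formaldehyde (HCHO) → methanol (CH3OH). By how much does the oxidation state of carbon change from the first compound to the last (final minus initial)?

-4

Carbon oxidation states along the series — formic acid: +2, chloroform: +2, dichloromethane: 0, formaldehyde: 0, methanol: -2.
Net change = -2 − (+2) = -4.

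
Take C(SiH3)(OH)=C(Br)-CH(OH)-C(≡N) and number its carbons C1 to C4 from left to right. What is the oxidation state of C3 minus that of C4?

C3: 2C, 1H, 1O → 0 − 1 + 1 = 0
C4: 1C, 3N → 0 + 3 = +3
Difference: 0 − (+3) = -3.

-3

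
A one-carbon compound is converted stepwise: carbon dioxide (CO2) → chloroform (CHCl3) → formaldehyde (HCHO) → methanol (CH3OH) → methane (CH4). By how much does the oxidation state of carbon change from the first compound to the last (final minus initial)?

Carbon oxidation states along the series — carbon dioxide: +4, chloroform: +2, formaldehyde: 0, methanol: -2, methane: -4.
Net change = -4 − (+4) = -8.

-8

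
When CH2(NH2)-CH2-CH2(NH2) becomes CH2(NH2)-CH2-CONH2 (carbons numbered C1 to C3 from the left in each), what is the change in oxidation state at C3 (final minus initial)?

Before: C3 has 1 bond to C, 2 bonds to H, 1 bond to N → oxidation state -1.
After: C3 has 1 bond to C, 2 bonds to O, 1 bond to N → oxidation state +3.
Δ = +3 − (-1) = +4, so this is an oxidation at C3.

+4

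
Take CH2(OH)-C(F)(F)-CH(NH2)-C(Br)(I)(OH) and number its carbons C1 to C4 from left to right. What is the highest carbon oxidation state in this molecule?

Tallying each carbon's bonds:
C1: 1C, 2H, 1O → 0 − 2 + 1 = -1
C2: 2C, 2F → 0 + 2 = +2
C3: 2C, 1H, 1N → 0 − 1 + 1 = 0
C4: 1C, 1O, 1Br, 1I → 0 + 1 + 1 + 1 = +3
The highest value is +3.

+3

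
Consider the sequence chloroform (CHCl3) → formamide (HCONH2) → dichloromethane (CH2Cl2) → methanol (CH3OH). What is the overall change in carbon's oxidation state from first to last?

-4

Carbon oxidation states along the series — chloroform: +2, formamide: +2, dichloromethane: 0, methanol: -2.
Net change = -2 − (+2) = -4.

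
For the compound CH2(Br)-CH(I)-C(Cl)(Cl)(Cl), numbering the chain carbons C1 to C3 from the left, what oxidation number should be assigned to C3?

+3

Assign +1 per bond to O/N/halogen, −1 per bond to H or an electropositive element, and 0 per bond to carbon.
C3 has one bond to C (0), one bond to Cl (+1), one bond to Cl (+1), one bond to Cl (+1).
Oxidation state = 0 + 1 + 1 + 1 = +3.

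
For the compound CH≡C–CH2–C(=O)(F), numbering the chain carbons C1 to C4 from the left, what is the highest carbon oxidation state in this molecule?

+3

Each bond to a more electronegative atom (O, N, halogen) counts +1, each bond to a less electronegative atom (H, metal, B, Si) counts −1, and each C–C bond counts 0. Tallying each carbon:
C1: 3C, 1H → 0 − 1 = -1
C2: 4C → 0 = 0
C3: 2C, 2H → 0 − 2 = -2
C4: 1C, 2O, 1F → 0 + 2 + 1 = +3
The highest value is +3.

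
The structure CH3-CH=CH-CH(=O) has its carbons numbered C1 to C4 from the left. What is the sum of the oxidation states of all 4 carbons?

-4

Tallying each carbon's bonds:
C1: 1C, 3H → 0 − 3 = -3
C2: 3C, 1H → 0 − 1 = -1
C3: 3C, 1H → 0 − 1 = -1
C4: 1C, 1H, 2O → 0 − 1 + 2 = +1
Sum = -3 − 1 − 1 + 1 = -4.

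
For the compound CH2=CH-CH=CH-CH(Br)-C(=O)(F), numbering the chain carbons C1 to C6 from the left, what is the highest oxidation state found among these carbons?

Tallying each carbon's bonds:
C1: 2C, 2H → 0 − 2 = -2
C2: 3C, 1H → 0 − 1 = -1
C3: 3C, 1H → 0 − 1 = -1
C4: 3C, 1H → 0 − 1 = -1
C5: 2C, 1H, 1Br → 0 − 1 + 1 = 0
C6: 1C, 2O, 1F → 0 + 2 + 1 = +3
The highest value is +3.

+3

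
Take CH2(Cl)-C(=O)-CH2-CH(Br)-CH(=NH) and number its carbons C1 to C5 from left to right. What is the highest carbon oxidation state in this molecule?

+2

Tallying each carbon's bonds:
C1: 1C, 2H, 1Cl → 0 − 2 + 1 = -1
C2: 2C, 2O → 0 + 2 = +2
C3: 2C, 2H → 0 − 2 = -2
C4: 2C, 1H, 1Br → 0 − 1 + 1 = 0
C5: 1C, 1H, 2N → 0 − 1 + 2 = +1
The highest value is +2.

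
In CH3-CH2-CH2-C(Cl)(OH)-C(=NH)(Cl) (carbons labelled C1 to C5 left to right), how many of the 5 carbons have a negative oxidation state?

Tallying each carbon's bonds:
C1: 1C, 3H → 0 − 3 = -3
C2: 2C, 2H → 0 − 2 = -2
C3: 2C, 2H → 0 − 2 = -2
C4: 2C, 1O, 1Cl → 0 + 1 + 1 = +2
C5: 1C, 2N, 1Cl → 0 + 2 + 1 = +3
3 carbons (C1, C2, C3) meet the condition.

3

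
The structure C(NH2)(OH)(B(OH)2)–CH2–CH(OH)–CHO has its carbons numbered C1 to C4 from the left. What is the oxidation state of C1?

+1

C1 has one bond to C (0), one bond to N (+1), one bond to O (+1), one bond to B (-1).
Oxidation state = 0 + 1 + 1 − 1 = +1.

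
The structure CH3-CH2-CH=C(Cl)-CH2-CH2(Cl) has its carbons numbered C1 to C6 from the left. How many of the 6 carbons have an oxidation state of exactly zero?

0

Tallying each carbon's bonds:
C1: 1C, 3H → 0 − 3 = -3
C2: 2C, 2H → 0 − 2 = -2
C3: 3C, 1H → 0 − 1 = -1
C4: 3C, 1Cl → 0 + 1 = +1
C5: 2C, 2H → 0 − 2 = -2
C6: 1C, 2H, 1Cl → 0 − 2 + 1 = -1
0 carbons meet the condition.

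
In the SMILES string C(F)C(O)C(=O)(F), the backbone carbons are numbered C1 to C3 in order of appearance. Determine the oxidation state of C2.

Bonds to more-electronegative neighbours contribute +1 each, bonds to H or metals contribute −1 each, and C–C bonds contribute 0.
C2 has one bond to C (0), one bond to C (0), one bond to O (+1), one bond to H (-1).
Oxidation state = 0 + 0 + 1 − 1 = 0.

0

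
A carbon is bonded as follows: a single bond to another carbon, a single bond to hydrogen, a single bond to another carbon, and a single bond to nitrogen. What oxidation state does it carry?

0

The carbon has one bond to C (0), one bond to C (0), one bond to N (+1), one bond to H (-1).
Oxidation state = 0 + 0 + 1 − 1 = 0.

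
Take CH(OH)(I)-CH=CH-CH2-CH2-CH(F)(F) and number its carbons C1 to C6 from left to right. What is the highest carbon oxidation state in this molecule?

Bonds to more-electronegative neighbours contribute +1 each, bonds to H or metals contribute −1 each, and C–C bonds contribute 0. Tallying each carbon:
C1: 1C, 1H, 1O, 1I → 0 − 1 + 1 + 1 = +1
C2: 3C, 1H → 0 − 1 = -1
C3: 3C, 1H → 0 − 1 = -1
C4: 2C, 2H → 0 − 2 = -2
C5: 2C, 2H → 0 − 2 = -2
C6: 1C, 1H, 2F → 0 − 1 + 2 = +1
The highest value is +1.

+1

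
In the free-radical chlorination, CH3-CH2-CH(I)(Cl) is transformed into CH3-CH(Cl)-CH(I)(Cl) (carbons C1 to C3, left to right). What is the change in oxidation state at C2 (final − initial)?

Before: C2 has 2 bonds to C, 2 bonds to H → oxidation state -2.
After: C2 has 2 bonds to C, 1 bond to H, 1 bond to Cl → oxidation state 0.
Δ = 0 − (-2) = +2, so this is an oxidation at C2.

+2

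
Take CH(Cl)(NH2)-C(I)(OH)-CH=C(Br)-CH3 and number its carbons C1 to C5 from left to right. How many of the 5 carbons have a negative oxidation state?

2

Tallying each carbon's bonds:
C1: 1C, 1H, 1N, 1Cl → 0 − 1 + 1 + 1 = +1
C2: 2C, 1O, 1I → 0 + 1 + 1 = +2
C3: 3C, 1H → 0 − 1 = -1
C4: 3C, 1Br → 0 + 1 = +1
C5: 1C, 3H → 0 − 3 = -3
2 carbons (C3, C5) meet the condition.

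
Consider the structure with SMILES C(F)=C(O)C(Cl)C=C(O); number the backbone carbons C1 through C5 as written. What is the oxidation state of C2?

C2 has a double bond to C (2×0 = 0), one bond to C (0), one bond to O (+1).
Oxidation state = 0 + 0 + 1 = +1.

+1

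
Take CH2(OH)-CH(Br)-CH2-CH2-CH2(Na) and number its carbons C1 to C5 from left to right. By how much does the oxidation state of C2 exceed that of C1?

+1

C2: 2C, 1H, 1Br → 0 − 1 + 1 = 0
C1: 1C, 2H, 1O → 0 − 2 + 1 = -1
Difference: 0 − (-1) = +1.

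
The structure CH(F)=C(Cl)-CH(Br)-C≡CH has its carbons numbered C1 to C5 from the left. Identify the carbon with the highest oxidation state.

Count +1 for every bond to an atom more electronegative than carbon and −1 for every bond to one less electronegative; C–C bonds are 0. Tallying each carbon:
C1: 2C, 1H, 1F → 0 − 1 + 1 = 0
C2: 3C, 1Cl → 0 + 1 = +1
C3: 2C, 1H, 1Br → 0 − 1 + 1 = 0
C4: 4C → 0 = 0
C5: 3C, 1H → 0 − 1 = -1
The most oxidised carbon is C2 at +1.

C2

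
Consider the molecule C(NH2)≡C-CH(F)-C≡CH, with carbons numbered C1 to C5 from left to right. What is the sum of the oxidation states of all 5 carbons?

Bonds to more-electronegative neighbours contribute +1 each, bonds to H or metals contribute −1 each, and C–C bonds contribute 0. Tallying each carbon:
C1: 3C, 1N → 0 + 1 = +1
C2: 4C → 0 = 0
C3: 2C, 1H, 1F → 0 − 1 + 1 = 0
C4: 4C → 0 = 0
C5: 3C, 1H → 0 − 1 = -1
Sum = +1 + 0 + 0 + 0 − 1 = 0.

0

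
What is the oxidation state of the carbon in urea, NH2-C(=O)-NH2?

Assign +1 per bond to O/N/halogen, −1 per bond to H or an electropositive element, and 0 per bond to carbon.
The carbon has one bond to N (+1), a double bond to O (2×+1 = +2), one bond to N (+1).
Oxidation state = +1 + 2 + 1 = +4.

+4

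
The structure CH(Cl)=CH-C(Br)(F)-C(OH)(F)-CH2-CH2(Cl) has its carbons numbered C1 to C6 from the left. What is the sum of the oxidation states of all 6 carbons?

0

Assign +1 per bond to O/N/halogen, −1 per bond to H or an electropositive element, and 0 per bond to carbon. Tallying each carbon:
C1: 2C, 1H, 1Cl → 0 − 1 + 1 = 0
C2: 3C, 1H → 0 − 1 = -1
C3: 2C, 1F, 1Br → 0 + 1 + 1 = +2
C4: 2C, 1O, 1F → 0 + 1 + 1 = +2
C5: 2C, 2H → 0 − 2 = -2
C6: 1C, 2H, 1Cl → 0 − 2 + 1 = -1
Sum = 0 − 1 + 2 + 2 − 2 − 1 = 0.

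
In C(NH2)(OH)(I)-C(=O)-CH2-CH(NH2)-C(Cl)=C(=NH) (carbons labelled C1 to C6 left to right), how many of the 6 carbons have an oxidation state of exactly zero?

Tallying each carbon's bonds:
C1: 1C, 1O, 1N, 1I → 0 + 1 + 1 + 1 = +3
C2: 2C, 2O → 0 + 2 = +2
C3: 2C, 2H → 0 − 2 = -2
C4: 2C, 1H, 1N → 0 − 1 + 1 = 0
C5: 3C, 1Cl → 0 + 1 = +1
C6: 2C, 2N → 0 + 2 = +2
1 carbon (C4) meets the condition.

1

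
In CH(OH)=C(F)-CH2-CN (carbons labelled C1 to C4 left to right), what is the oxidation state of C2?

Each bond to a more electronegative atom (O, N, halogen) counts +1, each bond to a less electronegative atom (H, metal, B, Si) counts −1, and each C–C bond counts 0.
C2 has a double bond to C (2×0 = 0), one bond to C (0), one bond to F (+1).
Oxidation state = 0 + 0 + 1 = +1.

+1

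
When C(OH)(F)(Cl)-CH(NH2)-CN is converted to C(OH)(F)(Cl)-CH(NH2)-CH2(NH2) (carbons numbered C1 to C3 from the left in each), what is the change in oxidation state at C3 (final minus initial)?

Before: C3 has 1 bond to C, 3 bonds to N → oxidation state +3.
After: C3 has 1 bond to C, 2 bonds to H, 1 bond to N → oxidation state -1.
Δ = -1 − (+3) = -4, so this is a reduction at C3.

-4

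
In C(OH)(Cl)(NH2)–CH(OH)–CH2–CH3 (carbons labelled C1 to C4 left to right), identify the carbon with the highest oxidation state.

C1

Tallying each carbon's bonds:
C1: 1C, 1O, 1N, 1Cl → 0 + 1 + 1 + 1 = +3
C2: 2C, 1H, 1O → 0 − 1 + 1 = 0
C3: 2C, 2H → 0 − 2 = -2
C4: 1C, 3H → 0 − 3 = -3
The most oxidised carbon is C1 at +3.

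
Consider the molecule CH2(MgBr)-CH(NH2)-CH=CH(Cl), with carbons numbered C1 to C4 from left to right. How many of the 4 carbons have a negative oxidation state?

Assign +1 per bond to O/N/halogen, −1 per bond to H or an electropositive element, and 0 per bond to carbon. Tallying each carbon:
C1: 1C, 2H, 1Mg → 0 − 2 − 1 = -3
C2: 2C, 1H, 1N → 0 − 1 + 1 = 0
C3: 3C, 1H → 0 − 1 = -1
C4: 2C, 1H, 1Cl → 0 − 1 + 1 = 0
2 carbons (C1, C3) meet the condition.

2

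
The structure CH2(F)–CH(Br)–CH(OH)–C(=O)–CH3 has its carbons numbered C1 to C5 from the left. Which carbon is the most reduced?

C5

Assign +1 per bond to O/N/halogen, −1 per bond to H or an electropositive element, and 0 per bond to carbon. Tallying each carbon:
C1: 1C, 2H, 1F → 0 − 2 + 1 = -1
C2: 2C, 1H, 1Br → 0 − 1 + 1 = 0
C3: 2C, 1H, 1O → 0 − 1 + 1 = 0
C4: 2C, 2O → 0 + 2 = +2
C5: 1C, 3H → 0 − 3 = -3
The most reduced carbon is C5 at -3.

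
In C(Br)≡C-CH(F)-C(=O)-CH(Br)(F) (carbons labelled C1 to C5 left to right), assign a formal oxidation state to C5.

+1

C5 has one bond to C (0), one bond to Br (+1), one bond to F (+1), one bond to H (-1).
Oxidation state = 0 + 1 + 1 − 1 = +1.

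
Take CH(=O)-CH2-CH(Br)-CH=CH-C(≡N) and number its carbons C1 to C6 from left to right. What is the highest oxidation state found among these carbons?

Tallying each carbon's bonds:
C1: 1C, 1H, 2O → 0 − 1 + 2 = +1
C2: 2C, 2H → 0 − 2 = -2
C3: 2C, 1H, 1Br → 0 − 1 + 1 = 0
C4: 3C, 1H → 0 − 1 = -1
C5: 3C, 1H → 0 − 1 = -1
C6: 1C, 3N → 0 + 3 = +3
The highest value is +3.

+3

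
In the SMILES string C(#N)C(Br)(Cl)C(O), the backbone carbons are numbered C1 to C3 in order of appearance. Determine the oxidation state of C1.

Count +1 for every bond to an atom more electronegative than carbon and −1 for every bond to one less electronegative; C–C bonds are 0.
C1 has one bond to C (0), a triple bond to N (3×+1 = +3).
Oxidation state = 0 + 3 = +3.

+3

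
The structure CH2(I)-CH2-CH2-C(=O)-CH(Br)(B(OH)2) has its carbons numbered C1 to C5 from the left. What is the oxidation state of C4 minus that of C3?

C4: 2C, 2O → 0 + 2 = +2
C3: 2C, 2H → 0 − 2 = -2
Difference: +2 − (-2) = +4.

+4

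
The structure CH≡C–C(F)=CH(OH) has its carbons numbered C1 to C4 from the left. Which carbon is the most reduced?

C1

Bonds to more-electronegative neighbours contribute +1 each, bonds to H or metals contribute −1 each, and C–C bonds contribute 0. Tallying each carbon:
C1: 3C, 1H → 0 − 1 = -1
C2: 4C → 0 = 0
C3: 3C, 1F → 0 + 1 = +1
C4: 2C, 1H, 1O → 0 − 1 + 1 = 0
The most reduced carbon is C1 at -1.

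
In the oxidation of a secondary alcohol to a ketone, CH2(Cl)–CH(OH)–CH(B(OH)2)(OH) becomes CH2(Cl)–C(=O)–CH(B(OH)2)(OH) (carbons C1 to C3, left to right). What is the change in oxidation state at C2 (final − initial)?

+2

Before: C2 has 2 bonds to C, 1 bond to H, 1 bond to O → oxidation state 0.
After: C2 has 2 bonds to C, 2 bonds to O → oxidation state +2.
Δ = +2 − (0) = +2, so this is an oxidation at C2.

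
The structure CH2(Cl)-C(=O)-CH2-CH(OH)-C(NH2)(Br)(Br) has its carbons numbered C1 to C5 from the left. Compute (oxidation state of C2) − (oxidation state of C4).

C2: 2C, 2O → 0 + 2 = +2
C4: 2C, 1H, 1O → 0 − 1 + 1 = 0
Difference: +2 − (0) = +2.

+2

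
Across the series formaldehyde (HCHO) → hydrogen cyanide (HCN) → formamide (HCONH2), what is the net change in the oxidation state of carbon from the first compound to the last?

Carbon oxidation states along the series — formaldehyde: 0, hydrogen cyanide: +2, formamide: +2.
Net change = +2 − (0) = +2.

+2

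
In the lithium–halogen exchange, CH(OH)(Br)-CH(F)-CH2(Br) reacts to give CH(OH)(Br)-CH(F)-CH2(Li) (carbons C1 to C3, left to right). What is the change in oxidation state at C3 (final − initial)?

Before: C3 has 1 bond to C, 2 bonds to H, 1 bond to Br → oxidation state -1.
After: C3 has 1 bond to C, 2 bonds to H, 1 bond to Li → oxidation state -3.
Δ = -3 − (-1) = -2, so this is a reduction at C3.

-2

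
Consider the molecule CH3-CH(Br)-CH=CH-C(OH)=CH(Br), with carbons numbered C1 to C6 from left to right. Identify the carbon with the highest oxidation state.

C5

Bonds to more-electronegative neighbours contribute +1 each, bonds to H or metals contribute −1 each, and C–C bonds contribute 0. Tallying each carbon:
C1: 1C, 3H → 0 − 3 = -3
C2: 2C, 1H, 1Br → 0 − 1 + 1 = 0
C3: 3C, 1H → 0 − 1 = -1
C4: 3C, 1H → 0 − 1 = -1
C5: 3C, 1O → 0 + 1 = +1
C6: 2C, 1H, 1Br → 0 − 1 + 1 = 0
The most oxidised carbon is C5 at +1.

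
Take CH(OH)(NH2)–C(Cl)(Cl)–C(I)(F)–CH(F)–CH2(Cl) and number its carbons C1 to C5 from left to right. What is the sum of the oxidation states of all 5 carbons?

+4

Tallying each carbon's bonds:
C1: 1C, 1H, 1O, 1N → 0 − 1 + 1 + 1 = +1
C2: 2C, 2Cl → 0 + 2 = +2
C3: 2C, 1F, 1I → 0 + 1 + 1 = +2
C4: 2C, 1H, 1F → 0 − 1 + 1 = 0
C5: 1C, 2H, 1Cl → 0 − 2 + 1 = -1
Sum = +1 + 2 + 2 + 0 − 1 = +4.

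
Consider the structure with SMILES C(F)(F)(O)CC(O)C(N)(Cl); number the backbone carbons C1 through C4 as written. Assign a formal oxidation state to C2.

Each bond to a more electronegative atom (O, N, halogen) counts +1, each bond to a less electronegative atom (H, metal, B, Si) counts −1, and each C–C bond counts 0.
C2 has one bond to C (0), one bond to C (0), one bond to H (-1), one bond to H (-1).
Oxidation state = 0 + 0 − 1 − 1 = -2.

-2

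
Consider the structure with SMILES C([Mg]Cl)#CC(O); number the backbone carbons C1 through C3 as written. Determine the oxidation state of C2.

0

Bonds to more-electronegative neighbours contribute +1 each, bonds to H or metals contribute −1 each, and C–C bonds contribute 0.
C2 has a triple bond to C (3×0 = 0), one bond to C (0).
Oxidation state = 0 + 0 = 0.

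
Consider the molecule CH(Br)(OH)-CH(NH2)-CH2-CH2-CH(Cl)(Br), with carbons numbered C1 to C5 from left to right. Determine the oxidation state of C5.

Bonds to more-electronegative neighbours contribute +1 each, bonds to H or metals contribute −1 each, and C–C bonds contribute 0.
C5 has one bond to C (0), one bond to Cl (+1), one bond to Br (+1), one bond to H (-1).
Oxidation state = 0 + 1 + 1 − 1 = +1.

+1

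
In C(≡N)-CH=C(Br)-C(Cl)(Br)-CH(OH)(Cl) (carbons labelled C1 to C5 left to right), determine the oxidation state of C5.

+1

C5 has one bond to C (0), one bond to H (-1), one bond to O (+1), one bond to Cl (+1).
Oxidation state = 0 − 1 + 1 + 1 = +1.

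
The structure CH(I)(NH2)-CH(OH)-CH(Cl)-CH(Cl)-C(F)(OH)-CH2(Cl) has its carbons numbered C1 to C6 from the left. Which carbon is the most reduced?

C6

Tallying each carbon's bonds:
C1: 1C, 1H, 1N, 1I → 0 − 1 + 1 + 1 = +1
C2: 2C, 1H, 1O → 0 − 1 + 1 = 0
C3: 2C, 1H, 1Cl → 0 − 1 + 1 = 0
C4: 2C, 1H, 1Cl → 0 − 1 + 1 = 0
C5: 2C, 1O, 1F → 0 + 1 + 1 = +2
C6: 1C, 2H, 1Cl → 0 − 2 + 1 = -1
The most reduced carbon is C6 at -1.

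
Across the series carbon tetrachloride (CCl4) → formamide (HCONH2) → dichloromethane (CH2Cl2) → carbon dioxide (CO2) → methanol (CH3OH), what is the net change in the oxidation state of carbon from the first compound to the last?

Carbon oxidation states along the series — carbon tetrachloride: +4, formamide: +2, dichloromethane: 0, carbon dioxide: +4, methanol: -2.
Net change = -2 − (+4) = -6.

-6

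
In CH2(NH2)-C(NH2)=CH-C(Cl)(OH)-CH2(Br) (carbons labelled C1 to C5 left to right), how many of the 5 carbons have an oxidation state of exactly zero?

0

Count +1 for every bond to an atom more electronegative than carbon and −1 for every bond to one less electronegative; C–C bonds are 0. Tallying each carbon:
C1: 1C, 2H, 1N → 0 − 2 + 1 = -1
C2: 3C, 1N → 0 + 1 = +1
C3: 3C, 1H → 0 − 1 = -1
C4: 2C, 1O, 1Cl → 0 + 1 + 1 = +2
C5: 1C, 2H, 1Br → 0 − 2 + 1 = -1
0 carbons meet the condition.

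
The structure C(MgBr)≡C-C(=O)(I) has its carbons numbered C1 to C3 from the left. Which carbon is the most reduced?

C1

Tallying each carbon's bonds:
C1: 3C, 1Mg → 0 − 1 = -1
C2: 4C → 0 = 0
C3: 1C, 2O, 1I → 0 + 2 + 1 = +3
The most reduced carbon is C1 at -1.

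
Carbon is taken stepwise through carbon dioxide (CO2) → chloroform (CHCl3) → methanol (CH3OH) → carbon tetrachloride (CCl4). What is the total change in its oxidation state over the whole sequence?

0

Carbon oxidation states along the series — carbon dioxide: +4, chloroform: +2, methanol: -2, carbon tetrachloride: +4.
Net change = +4 − (+4) = 0.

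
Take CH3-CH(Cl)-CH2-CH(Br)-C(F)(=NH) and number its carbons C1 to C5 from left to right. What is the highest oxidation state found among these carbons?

+3

Tallying each carbon's bonds:
C1: 1C, 3H → 0 − 3 = -3
C2: 2C, 1H, 1Cl → 0 − 1 + 1 = 0
C3: 2C, 2H → 0 − 2 = -2
C4: 2C, 1H, 1Br → 0 − 1 + 1 = 0
C5: 1C, 2N, 1F → 0 + 2 + 1 = +3
The highest value is +3.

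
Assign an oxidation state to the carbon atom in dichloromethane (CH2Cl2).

0

Each bond to a more electronegative atom (O, N, halogen) counts +1, each bond to a less electronegative atom (H, metal, B, Si) counts −1, and each C–C bond counts 0.
The carbon has one bond to H (-1), one bond to H (-1), one bond to Cl (+1), one bond to Cl (+1).
Oxidation state = -1 − 1 + 1 + 1 = 0.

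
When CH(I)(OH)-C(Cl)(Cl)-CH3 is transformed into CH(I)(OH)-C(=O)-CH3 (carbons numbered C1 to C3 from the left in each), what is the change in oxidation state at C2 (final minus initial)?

0

Before: C2 has 2 bonds to C, 2 bonds to Cl → oxidation state +2.
After: C2 has 2 bonds to C, 2 bonds to O → oxidation state +2.
Δ = +2 − (+2) = 0, so no net redox change at C2.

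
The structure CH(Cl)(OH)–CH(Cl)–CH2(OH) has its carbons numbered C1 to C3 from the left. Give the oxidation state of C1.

C1 has one bond to C (0), one bond to H (-1), one bond to Cl (+1), one bond to O (+1).
Oxidation state = 0 − 1 + 1 + 1 = +1.

+1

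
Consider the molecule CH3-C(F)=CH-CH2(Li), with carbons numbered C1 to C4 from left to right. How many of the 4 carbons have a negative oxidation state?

Count +1 for every bond to an atom more electronegative than carbon and −1 for every bond to one less electronegative; C–C bonds are 0. Tallying each carbon:
C1: 1C, 3H → 0 − 3 = -3
C2: 3C, 1F → 0 + 1 = +1
C3: 3C, 1H → 0 − 1 = -1
C4: 1C, 2H, 1Li → 0 − 2 − 1 = -3
3 carbons (C1, C3, C4) meet the condition.

3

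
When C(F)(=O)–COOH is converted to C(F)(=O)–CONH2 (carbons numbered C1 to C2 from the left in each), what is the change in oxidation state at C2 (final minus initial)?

0

Before: C2 has 1 bond to C, 3 bonds to O → oxidation state +3.
After: C2 has 1 bond to C, 2 bonds to O, 1 bond to N → oxidation state +3.
Δ = +3 − (+3) = 0, so no net redox change at C2.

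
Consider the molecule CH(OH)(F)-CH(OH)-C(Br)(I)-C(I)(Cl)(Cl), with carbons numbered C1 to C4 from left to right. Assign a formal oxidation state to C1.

+1

C1 has one bond to C (0), one bond to O (+1), one bond to H (-1), one bond to F (+1).
Oxidation state = 0 + 1 − 1 + 1 = +1.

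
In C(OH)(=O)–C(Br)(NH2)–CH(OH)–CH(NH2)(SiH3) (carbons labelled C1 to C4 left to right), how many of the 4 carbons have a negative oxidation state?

1

Tallying each carbon's bonds:
C1: 1C, 3O → 0 + 3 = +3
C2: 2C, 1N, 1Br → 0 + 1 + 1 = +2
C3: 2C, 1H, 1O → 0 − 1 + 1 = 0
C4: 1C, 1H, 1N, 1Si → 0 − 1 + 1 − 1 = -1
1 carbon (C4) meets the condition.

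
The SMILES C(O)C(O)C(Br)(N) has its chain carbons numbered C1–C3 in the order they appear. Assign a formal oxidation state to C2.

0

Assign +1 per bond to O/N/halogen, −1 per bond to H or an electropositive element, and 0 per bond to carbon.
C2 has one bond to C (0), one bond to C (0), one bond to O (+1), one bond to H (-1).
Oxidation state = 0 + 0 + 1 − 1 = 0.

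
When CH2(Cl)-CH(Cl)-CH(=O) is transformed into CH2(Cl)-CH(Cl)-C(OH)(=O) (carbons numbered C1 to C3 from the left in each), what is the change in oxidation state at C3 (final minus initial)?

+2

Before: C3 has 1 bond to C, 1 bond to H, 2 bonds to O → oxidation state +1.
After: C3 has 1 bond to C, 3 bonds to O → oxidation state +3.
Δ = +3 − (+1) = +2, so this is an oxidation at C3.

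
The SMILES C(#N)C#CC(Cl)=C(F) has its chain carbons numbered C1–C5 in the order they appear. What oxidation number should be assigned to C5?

0

C5 has a double bond to C (2×0 = 0), one bond to F (+1), one bond to H (-1).
Oxidation state = 0 + 1 − 1 = 0.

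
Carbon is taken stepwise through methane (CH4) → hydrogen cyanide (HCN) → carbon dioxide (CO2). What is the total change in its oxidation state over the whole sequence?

+8

Carbon oxidation states along the series — methane: -4, hydrogen cyanide: +2, carbon dioxide: +4.
Net change = +4 − (-4) = +8.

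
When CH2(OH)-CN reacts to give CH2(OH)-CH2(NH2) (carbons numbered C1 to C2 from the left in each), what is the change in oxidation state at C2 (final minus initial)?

-4

Before: C2 has 1 bond to C, 3 bonds to N → oxidation state +3.
After: C2 has 1 bond to C, 2 bonds to H, 1 bond to N → oxidation state -1.
Δ = -1 − (+3) = -4, so this is a reduction at C2.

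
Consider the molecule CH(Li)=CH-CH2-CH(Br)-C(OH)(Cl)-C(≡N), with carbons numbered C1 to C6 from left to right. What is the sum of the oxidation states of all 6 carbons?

Tallying each carbon's bonds:
C1: 2C, 1H, 1Li → 0 − 1 − 1 = -2
C2: 3C, 1H → 0 − 1 = -1
C3: 2C, 2H → 0 − 2 = -2
C4: 2C, 1H, 1Br → 0 − 1 + 1 = 0
C5: 2C, 1O, 1Cl → 0 + 1 + 1 = +2
C6: 1C, 3N → 0 + 3 = +3
Sum = -2 − 1 − 2 + 0 + 2 + 3 = 0.

0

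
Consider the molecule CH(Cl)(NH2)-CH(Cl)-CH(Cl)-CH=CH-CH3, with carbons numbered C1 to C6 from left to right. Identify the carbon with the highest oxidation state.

Tallying each carbon's bonds:
C1: 1C, 1H, 1N, 1Cl → 0 − 1 + 1 + 1 = +1
C2: 2C, 1H, 1Cl → 0 − 1 + 1 = 0
C3: 2C, 1H, 1Cl → 0 − 1 + 1 = 0
C4: 3C, 1H → 0 − 1 = -1
C5: 3C, 1H → 0 − 1 = -1
C6: 1C, 3H → 0 − 3 = -3
The most oxidised carbon is C1 at +1.

C1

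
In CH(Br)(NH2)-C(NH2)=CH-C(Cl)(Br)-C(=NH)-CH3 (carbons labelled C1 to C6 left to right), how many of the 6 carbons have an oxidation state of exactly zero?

0

Tallying each carbon's bonds:
C1: 1C, 1H, 1N, 1Br → 0 − 1 + 1 + 1 = +1
C2: 3C, 1N → 0 + 1 = +1
C3: 3C, 1H → 0 − 1 = -1
C4: 2C, 1Cl, 1Br → 0 + 1 + 1 = +2
C5: 2C, 2N → 0 + 2 = +2
C6: 1C, 3H → 0 − 3 = -3
0 carbons meet the condition.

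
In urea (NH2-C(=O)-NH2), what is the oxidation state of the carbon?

Each bond to a more electronegative atom (O, N, halogen) counts +1, each bond to a less electronegative atom (H, metal, B, Si) counts −1, and each C–C bond counts 0.
The carbon has one bond to N (+1), a double bond to O (2×+1 = +2), one bond to N (+1).
Oxidation state = +1 + 2 + 1 = +4.

+4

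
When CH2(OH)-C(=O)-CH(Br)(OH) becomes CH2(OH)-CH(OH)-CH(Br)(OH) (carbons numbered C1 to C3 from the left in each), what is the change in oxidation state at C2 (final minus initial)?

Before: C2 has 2 bonds to C, 2 bonds to O → oxidation state +2.
After: C2 has 2 bonds to C, 1 bond to H, 1 bond to O → oxidation state 0.
Δ = 0 − (+2) = -2, so this is a reduction at C2.

-2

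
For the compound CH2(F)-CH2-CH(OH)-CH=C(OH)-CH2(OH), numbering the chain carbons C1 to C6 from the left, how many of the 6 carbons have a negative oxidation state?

4

Tallying each carbon's bonds:
C1: 1C, 2H, 1F → 0 − 2 + 1 = -1
C2: 2C, 2H → 0 − 2 = -2
C3: 2C, 1H, 1O → 0 − 1 + 1 = 0
C4: 3C, 1H → 0 − 1 = -1
C5: 3C, 1O → 0 + 1 = +1
C6: 1C, 2H, 1O → 0 − 2 + 1 = -1
4 carbons (C1, C2, C4, C6) meet the condition.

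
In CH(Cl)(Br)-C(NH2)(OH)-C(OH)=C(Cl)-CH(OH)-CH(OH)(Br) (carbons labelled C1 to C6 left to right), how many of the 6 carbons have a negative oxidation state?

Assign +1 per bond to O/N/halogen, −1 per bond to H or an electropositive element, and 0 per bond to carbon. Tallying each carbon:
C1: 1C, 1H, 1Cl, 1Br → 0 − 1 + 1 + 1 = +1
C2: 2C, 1O, 1N → 0 + 1 + 1 = +2
C3: 3C, 1O → 0 + 1 = +1
C4: 3C, 1Cl → 0 + 1 = +1
C5: 2C, 1H, 1O → 0 − 1 + 1 = 0
C6: 1C, 1H, 1O, 1Br → 0 − 1 + 1 + 1 = +1
0 carbons meet the condition.

0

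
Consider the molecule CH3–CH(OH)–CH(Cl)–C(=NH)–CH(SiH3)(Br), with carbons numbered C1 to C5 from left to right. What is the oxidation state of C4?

+2

Assign +1 per bond to O/N/halogen, −1 per bond to H or an electropositive element, and 0 per bond to carbon.
C4 has one bond to C (0), one bond to C (0), a double bond to N (2×+1 = +2).
Oxidation state = 0 + 0 + 2 = +2.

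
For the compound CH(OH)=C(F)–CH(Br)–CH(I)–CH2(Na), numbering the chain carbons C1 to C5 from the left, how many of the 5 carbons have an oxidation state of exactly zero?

Assign +1 per bond to O/N/halogen, −1 per bond to H or an electropositive element, and 0 per bond to carbon. Tallying each carbon:
C1: 2C, 1H, 1O → 0 − 1 + 1 = 0
C2: 3C, 1F → 0 + 1 = +1
C3: 2C, 1H, 1Br → 0 − 1 + 1 = 0
C4: 2C, 1H, 1I → 0 − 1 + 1 = 0
C5: 1C, 2H, 1Na → 0 − 2 − 1 = -3
3 carbons (C1, C3, C4) meet the condition.

3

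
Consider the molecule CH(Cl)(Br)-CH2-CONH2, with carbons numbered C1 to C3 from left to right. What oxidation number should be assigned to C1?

+1

C1 has one bond to C (0), one bond to Cl (+1), one bond to Br (+1), one bond to H (-1).
Oxidation state = 0 + 1 + 1 − 1 = +1.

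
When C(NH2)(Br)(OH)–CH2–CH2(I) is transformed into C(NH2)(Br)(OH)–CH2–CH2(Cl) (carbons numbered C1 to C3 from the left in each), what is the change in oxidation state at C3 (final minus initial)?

0

Before: C3 has 1 bond to C, 2 bonds to H, 1 bond to I → oxidation state -1.
After: C3 has 1 bond to C, 2 bonds to H, 1 bond to Cl → oxidation state -1.
Δ = -1 − (-1) = 0, so no net redox change at C3.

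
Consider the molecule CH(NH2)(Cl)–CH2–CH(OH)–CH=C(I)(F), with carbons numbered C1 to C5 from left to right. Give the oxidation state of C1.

+1

Count +1 for every bond to an atom more electronegative than carbon and −1 for every bond to one less electronegative; C–C bonds are 0.
C1 has one bond to C (0), one bond to N (+1), one bond to Cl (+1), one bond to H (-1).
Oxidation state = 0 + 1 + 1 − 1 = +1.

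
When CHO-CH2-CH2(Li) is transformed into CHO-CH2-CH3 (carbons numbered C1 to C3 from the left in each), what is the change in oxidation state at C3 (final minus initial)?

0

Before: C3 has 1 bond to C, 2 bonds to H, 1 bond to Li → oxidation state -3.
After: C3 has 1 bond to C, 3 bonds to H → oxidation state -3.
Δ = -3 − (-3) = 0, so no net redox change at C3.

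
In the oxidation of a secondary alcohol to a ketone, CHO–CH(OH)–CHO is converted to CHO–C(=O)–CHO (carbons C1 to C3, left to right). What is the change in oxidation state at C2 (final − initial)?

Before: C2 has 2 bonds to C, 1 bond to H, 1 bond to O → oxidation state 0.
After: C2 has 2 bonds to C, 2 bonds to O → oxidation state +2.
Δ = +2 − (0) = +2, so this is an oxidation at C2.

+2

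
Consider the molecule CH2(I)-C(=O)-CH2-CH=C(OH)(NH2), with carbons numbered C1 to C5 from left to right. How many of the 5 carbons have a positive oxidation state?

2

Tallying each carbon's bonds:
C1: 1C, 2H, 1I → 0 − 2 + 1 = -1
C2: 2C, 2O → 0 + 2 = +2
C3: 2C, 2H → 0 − 2 = -2
C4: 3C, 1H → 0 − 1 = -1
C5: 2C, 1O, 1N → 0 + 1 + 1 = +2
2 carbons (C2, C5) meet the condition.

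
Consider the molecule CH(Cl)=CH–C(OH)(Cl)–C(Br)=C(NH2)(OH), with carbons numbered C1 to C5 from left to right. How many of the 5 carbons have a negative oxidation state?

Tallying each carbon's bonds:
C1: 2C, 1H, 1Cl → 0 − 1 + 1 = 0
C2: 3C, 1H → 0 − 1 = -1
C3: 2C, 1O, 1Cl → 0 + 1 + 1 = +2
C4: 3C, 1Br → 0 + 1 = +1
C5: 2C, 1O, 1N → 0 + 1 + 1 = +2
1 carbon (C2) meets the condition.

1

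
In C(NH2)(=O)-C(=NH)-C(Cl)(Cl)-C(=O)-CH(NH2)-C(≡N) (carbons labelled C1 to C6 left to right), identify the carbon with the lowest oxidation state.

Tallying each carbon's bonds:
C1: 1C, 2O, 1N → 0 + 2 + 1 = +3
C2: 2C, 2N → 0 + 2 = +2
C3: 2C, 2Cl → 0 + 2 = +2
C4: 2C, 2O → 0 + 2 = +2
C5: 2C, 1H, 1N → 0 − 1 + 1 = 0
C6: 1C, 3N → 0 + 3 = +3
The most reduced carbon is C5 at 0.

C5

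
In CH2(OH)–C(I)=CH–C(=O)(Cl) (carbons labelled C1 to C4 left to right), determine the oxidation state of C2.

+1

C2 has one bond to C (0), a double bond to C (2×0 = 0), one bond to I (+1).
Oxidation state = 0 + 0 + 1 = +1.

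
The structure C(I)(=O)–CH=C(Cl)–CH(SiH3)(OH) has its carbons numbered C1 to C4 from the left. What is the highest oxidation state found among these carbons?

Each bond to a more electronegative atom (O, N, halogen) counts +1, each bond to a less electronegative atom (H, metal, B, Si) counts −1, and each C–C bond counts 0. Tallying each carbon:
C1: 1C, 2O, 1I → 0 + 2 + 1 = +3
C2: 3C, 1H → 0 − 1 = -1
C3: 3C, 1Cl → 0 + 1 = +1
C4: 1C, 1H, 1O, 1Si → 0 − 1 + 1 − 1 = -1
The highest value is +3.

+3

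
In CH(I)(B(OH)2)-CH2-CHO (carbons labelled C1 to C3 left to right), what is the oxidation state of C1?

-1

Assign +1 per bond to O/N/halogen, −1 per bond to H or an electropositive element, and 0 per bond to carbon.
C1 has one bond to C (0), one bond to I (+1), one bond to B (-1), one bond to H (-1).
Oxidation state = 0 + 1 − 1 − 1 = -1.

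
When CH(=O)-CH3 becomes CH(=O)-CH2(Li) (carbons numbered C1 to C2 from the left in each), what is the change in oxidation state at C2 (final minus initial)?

0

Before: C2 has 1 bond to C, 3 bonds to H → oxidation state -3.
After: C2 has 1 bond to C, 2 bonds to H, 1 bond to Li → oxidation state -3.
Δ = -3 − (-3) = 0, so no net redox change at C2.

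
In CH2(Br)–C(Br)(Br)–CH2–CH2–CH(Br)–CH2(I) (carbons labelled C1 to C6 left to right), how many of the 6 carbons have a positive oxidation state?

Count +1 for every bond to an atom more electronegative than carbon and −1 for every bond to one less electronegative; C–C bonds are 0. Tallying each carbon:
C1: 1C, 2H, 1Br → 0 − 2 + 1 = -1
C2: 2C, 2Br → 0 + 2 = +2
C3: 2C, 2H → 0 − 2 = -2
C4: 2C, 2H → 0 − 2 = -2
C5: 2C, 1H, 1Br → 0 − 1 + 1 = 0
C6: 1C, 2H, 1I → 0 − 2 + 1 = -1
1 carbon (C2) meets the condition.

1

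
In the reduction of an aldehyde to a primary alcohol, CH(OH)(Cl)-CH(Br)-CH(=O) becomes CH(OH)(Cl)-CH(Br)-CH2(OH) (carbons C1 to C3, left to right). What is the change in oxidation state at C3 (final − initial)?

Before: C3 has 1 bond to C, 1 bond to H, 2 bonds to O → oxidation state +1.
After: C3 has 1 bond to C, 2 bonds to H, 1 bond to O → oxidation state -1.
Δ = -1 − (+1) = -2, so this is a reduction at C3.

-2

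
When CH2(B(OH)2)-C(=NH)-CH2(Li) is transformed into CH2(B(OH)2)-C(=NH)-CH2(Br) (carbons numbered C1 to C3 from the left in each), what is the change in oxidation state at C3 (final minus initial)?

+2

Before: C3 has 1 bond to C, 2 bonds to H, 1 bond to Li → oxidation state -3.
After: C3 has 1 bond to C, 2 bonds to H, 1 bond to Br → oxidation state -1.
Δ = -1 − (-3) = +2, so this is an oxidation at C3.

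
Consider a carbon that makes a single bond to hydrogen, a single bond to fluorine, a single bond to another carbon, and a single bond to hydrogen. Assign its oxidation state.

The carbon has one bond to C (0), one bond to H (-1), one bond to H (-1), one bond to F (+1).
Oxidation state = 0 − 1 − 1 + 1 = -1.

-1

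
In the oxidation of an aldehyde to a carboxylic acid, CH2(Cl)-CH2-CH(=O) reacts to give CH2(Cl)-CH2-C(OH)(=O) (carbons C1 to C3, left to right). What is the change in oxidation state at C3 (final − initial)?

+2

Before: C3 has 1 bond to C, 1 bond to H, 2 bonds to O → oxidation state +1.
After: C3 has 1 bond to C, 3 bonds to O → oxidation state +3.
Δ = +3 − (+1) = +2, so this is an oxidation at C3.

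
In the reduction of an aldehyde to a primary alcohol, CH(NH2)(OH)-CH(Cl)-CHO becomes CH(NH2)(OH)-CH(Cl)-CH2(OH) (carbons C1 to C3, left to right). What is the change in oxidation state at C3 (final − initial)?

Before: C3 has 1 bond to C, 1 bond to H, 2 bonds to O → oxidation state +1.
After: C3 has 1 bond to C, 2 bonds to H, 1 bond to O → oxidation state -1.
Δ = -1 − (+1) = -2, so this is a reduction at C3.

-2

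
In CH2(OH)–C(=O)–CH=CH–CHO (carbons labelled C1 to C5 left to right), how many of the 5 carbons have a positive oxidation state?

Bonds to more-electronegative neighbours contribute +1 each, bonds to H or metals contribute −1 each, and C–C bonds contribute 0. Tallying each carbon:
C1: 1C, 2H, 1O → 0 − 2 + 1 = -1
C2: 2C, 2O → 0 + 2 = +2
C3: 3C, 1H → 0 − 1 = -1
C4: 3C, 1H → 0 − 1 = -1
C5: 1C, 1H, 2O → 0 − 1 + 2 = +1
2 carbons (C2, C5) meet the condition.

2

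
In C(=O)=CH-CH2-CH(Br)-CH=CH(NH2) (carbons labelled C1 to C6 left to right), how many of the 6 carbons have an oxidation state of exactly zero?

2

Tallying each carbon's bonds:
C1: 2C, 2O → 0 + 2 = +2
C2: 3C, 1H → 0 − 1 = -1
C3: 2C, 2H → 0 − 2 = -2
C4: 2C, 1H, 1Br → 0 − 1 + 1 = 0
C5: 3C, 1H → 0 − 1 = -1
C6: 2C, 1H, 1N → 0 − 1 + 1 = 0
2 carbons (C4, C6) meet the condition.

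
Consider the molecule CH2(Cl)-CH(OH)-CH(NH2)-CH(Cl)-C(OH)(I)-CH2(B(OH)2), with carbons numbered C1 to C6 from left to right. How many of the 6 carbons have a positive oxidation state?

1

Bonds to more-electronegative neighbours contribute +1 each, bonds to H or metals contribute −1 each, and C–C bonds contribute 0. Tallying each carbon:
C1: 1C, 2H, 1Cl → 0 − 2 + 1 = -1
C2: 2C, 1H, 1O → 0 − 1 + 1 = 0
C3: 2C, 1H, 1N → 0 − 1 + 1 = 0
C4: 2C, 1H, 1Cl → 0 − 1 + 1 = 0
C5: 2C, 1O, 1I → 0 + 1 + 1 = +2
C6: 1C, 2H, 1B → 0 − 2 − 1 = -3
1 carbon (C5) meets the condition.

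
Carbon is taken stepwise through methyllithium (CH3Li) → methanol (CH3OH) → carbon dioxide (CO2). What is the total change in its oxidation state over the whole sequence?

Carbon oxidation states along the series — methyllithium: -4, methanol: -2, carbon dioxide: +4.
Net change = +4 − (-4) = +8.

+8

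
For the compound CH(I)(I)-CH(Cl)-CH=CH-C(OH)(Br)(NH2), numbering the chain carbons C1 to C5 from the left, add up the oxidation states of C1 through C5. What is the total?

Bonds to more-electronegative neighbours contribute +1 each, bonds to H or metals contribute −1 each, and C–C bonds contribute 0. Tallying each carbon:
C1: 1C, 1H, 2I → 0 − 1 + 2 = +1
C2: 2C, 1H, 1Cl → 0 − 1 + 1 = 0
C3: 3C, 1H → 0 − 1 = -1
C4: 3C, 1H → 0 − 1 = -1
C5: 1C, 1O, 1N, 1Br → 0 + 1 + 1 + 1 = +3
Sum = +1 + 0 − 1 − 1 + 3 = +2.

+2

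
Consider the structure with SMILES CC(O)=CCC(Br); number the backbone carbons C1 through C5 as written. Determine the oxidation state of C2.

+1

C2 has one bond to C (0), a double bond to C (2×0 = 0), one bond to O (+1).
Oxidation state = 0 + 0 + 1 = +1.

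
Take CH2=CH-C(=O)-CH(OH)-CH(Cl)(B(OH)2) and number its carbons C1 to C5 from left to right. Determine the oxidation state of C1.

Bonds to more-electronegative neighbours contribute +1 each, bonds to H or metals contribute −1 each, and C–C bonds contribute 0.
C1 has a double bond to C (2×0 = 0), one bond to H (-1), one bond to H (-1).
Oxidation state = 0 − 1 − 1 = -2.

-2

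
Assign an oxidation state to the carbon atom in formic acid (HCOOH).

Bonds to more-electronegative neighbours contribute +1 each, bonds to H or metals contribute −1 each, and C–C bonds contribute 0.
The carbon has one bond to H (-1), a double bond to O (2×+1 = +2), one bond to O (+1).
Oxidation state = -1 + 2 + 1 = +2.

+2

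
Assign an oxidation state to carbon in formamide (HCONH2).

+2

Assign +1 per bond to O/N/halogen, −1 per bond to H or an electropositive element, and 0 per bond to carbon.
The carbon has one bond to H (-1), a double bond to O (2×+1 = +2), one bond to N (+1).
Oxidation state = -1 + 2 + 1 = +2.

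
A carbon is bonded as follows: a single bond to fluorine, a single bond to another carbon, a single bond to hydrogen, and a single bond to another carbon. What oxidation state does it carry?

0

Bonds to more-electronegative neighbours contribute +1 each, bonds to H or metals contribute −1 each, and C–C bonds contribute 0.
The carbon has one bond to C (0), one bond to C (0), one bond to F (+1), one bond to H (-1).
Oxidation state = 0 + 0 + 1 − 1 = 0.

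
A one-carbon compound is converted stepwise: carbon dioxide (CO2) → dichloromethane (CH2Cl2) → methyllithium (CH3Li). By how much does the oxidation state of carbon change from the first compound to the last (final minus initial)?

-8

Carbon oxidation states along the series — carbon dioxide: +4, dichloromethane: 0, methyllithium: -4.
Net change = -4 − (+4) = -8.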